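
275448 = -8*(-34431)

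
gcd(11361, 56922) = 3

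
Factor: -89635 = -1 * 5^1 * 7^1 * 13^1 * 197^1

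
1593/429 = 531/143 ≈ 3.71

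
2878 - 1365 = 1513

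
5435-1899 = 3536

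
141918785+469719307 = 611638092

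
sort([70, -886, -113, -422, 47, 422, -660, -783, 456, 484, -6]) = [-886, -783, -660, -422, -113, -6, 47, 70, 422, 456, 484]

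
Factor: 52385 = 5^1 * 10477^1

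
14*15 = 210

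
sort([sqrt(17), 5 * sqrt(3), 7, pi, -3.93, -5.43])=[-5.43, -3.93, pi, sqrt(17), 7, 5 * sqrt(3)]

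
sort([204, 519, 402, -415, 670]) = [-415, 204, 402, 519, 670]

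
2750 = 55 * 50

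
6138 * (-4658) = -28590804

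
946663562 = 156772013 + 789891549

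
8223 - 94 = 8129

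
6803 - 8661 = -1858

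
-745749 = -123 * 6063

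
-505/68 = -7 - 29/68 ≈ -7.43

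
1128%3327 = 1128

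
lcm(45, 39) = 585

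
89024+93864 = 182888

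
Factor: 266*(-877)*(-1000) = 2^4*5^3*7^1*19^1*877^1 = 233282000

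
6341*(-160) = -1014560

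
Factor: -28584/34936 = -1*3^2*11^(-1) = -9/11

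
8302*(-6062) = -50326724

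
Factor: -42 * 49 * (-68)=2^3 * 3^1 * 7^3 * 17^1=139944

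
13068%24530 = 13068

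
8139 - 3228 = 4911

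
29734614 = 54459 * 546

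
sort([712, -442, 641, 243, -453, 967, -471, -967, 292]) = [-967, -471, -453, -442, 243, 292, 641, 712, 967]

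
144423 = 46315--98108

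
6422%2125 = 47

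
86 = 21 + 65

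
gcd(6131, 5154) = 1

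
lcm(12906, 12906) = 12906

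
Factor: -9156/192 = -1*2^(-4)*7^1*109^1 = -763/16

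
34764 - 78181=-43417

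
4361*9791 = 42698551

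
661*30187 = 19953607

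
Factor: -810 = -1*2^1*3^4*5^1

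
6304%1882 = 658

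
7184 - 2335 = 4849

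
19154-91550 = -72396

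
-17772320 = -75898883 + 58126563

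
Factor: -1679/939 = -1*3^(-1)*23^1*73^1*313^(-1)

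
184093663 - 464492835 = -280399172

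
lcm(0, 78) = 0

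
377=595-218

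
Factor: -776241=-1 * 3^2 * 86249^1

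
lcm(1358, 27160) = 27160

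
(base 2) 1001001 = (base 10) 73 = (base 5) 243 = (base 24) 31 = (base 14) 53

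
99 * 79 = 7821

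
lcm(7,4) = 28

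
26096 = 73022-46926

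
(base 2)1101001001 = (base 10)841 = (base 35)o1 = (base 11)6a5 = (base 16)349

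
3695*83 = 306685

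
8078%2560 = 398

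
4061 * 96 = 389856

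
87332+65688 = 153020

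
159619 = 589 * 271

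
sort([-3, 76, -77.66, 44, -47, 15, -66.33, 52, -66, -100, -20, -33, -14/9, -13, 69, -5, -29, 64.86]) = [-100, -77.66, -66.33, -66, -47, -33, -29, -20, -13, -5, -3, -14/9, 15, 44, 52, 64.86, 69, 76]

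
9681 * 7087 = 68609247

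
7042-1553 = 5489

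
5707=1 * 5707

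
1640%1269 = 371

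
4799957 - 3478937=1321020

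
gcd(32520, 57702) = 6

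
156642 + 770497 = 927139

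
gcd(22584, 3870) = 6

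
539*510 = 274890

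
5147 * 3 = 15441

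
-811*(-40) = 32440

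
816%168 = 144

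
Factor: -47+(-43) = -1*2^1*3^2*5^1 = -90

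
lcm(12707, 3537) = 343089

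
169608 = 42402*4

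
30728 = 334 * 92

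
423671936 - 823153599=-399481663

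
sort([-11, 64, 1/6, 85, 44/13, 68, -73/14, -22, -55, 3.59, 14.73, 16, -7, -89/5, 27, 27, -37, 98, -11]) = [-55, -37, -22, -89/5, -11, -11, -7, -73/14, 1/6, 44/13, 3.59, 14.73, 16, 27, 27, 64, 68, 85, 98]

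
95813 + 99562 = 195375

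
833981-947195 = -113214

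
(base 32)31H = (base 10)3121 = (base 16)C31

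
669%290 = 89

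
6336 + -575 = 5761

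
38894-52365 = -13471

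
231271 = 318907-87636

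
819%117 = 0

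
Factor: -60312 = -1*2^3*3^1*7^1*359^1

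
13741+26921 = 40662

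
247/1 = 247 = 247.00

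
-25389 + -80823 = -106212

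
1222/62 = 19 + 22/31 ≈ 19.71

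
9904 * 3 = 29712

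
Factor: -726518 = -1 * 2^1 * 13^1 * 27943^1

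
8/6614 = 4/3307 ≈ 0.00121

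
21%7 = 0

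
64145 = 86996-22851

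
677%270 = 137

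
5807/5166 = 1 + 641/5166≈1.12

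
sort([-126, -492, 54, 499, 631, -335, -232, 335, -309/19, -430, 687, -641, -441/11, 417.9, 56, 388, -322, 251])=[-641, -492, -430, -335, -322, -232, -126, -441/11, -309/19, 54, 56, 251, 335, 388, 417.9, 499, 631, 687]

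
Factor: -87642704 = -1*2^4*31^1*176699^1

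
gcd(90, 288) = 18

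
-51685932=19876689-71562621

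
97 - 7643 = -7546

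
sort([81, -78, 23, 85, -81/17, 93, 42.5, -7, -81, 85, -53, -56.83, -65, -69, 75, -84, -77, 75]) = [-84, -81, -78, -77, -69, -65, -56.83, -53, -7, -81/17, 23, 42.5, 75, 75, 81, 85, 85, 93]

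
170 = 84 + 86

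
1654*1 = 1654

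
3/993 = 1/331≈0.00302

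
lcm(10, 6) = 30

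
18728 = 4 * 4682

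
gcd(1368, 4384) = 8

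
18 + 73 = 91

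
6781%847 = 5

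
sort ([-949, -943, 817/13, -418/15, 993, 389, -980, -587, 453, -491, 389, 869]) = [-980, -949, -943, -587, -491, -418/15, 817/13, 389, 389, 453, 869, 993]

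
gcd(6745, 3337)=71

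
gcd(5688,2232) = 72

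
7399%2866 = 1667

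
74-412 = -338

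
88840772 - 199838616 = -110997844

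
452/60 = 7 + 8/15 ≈ 7.53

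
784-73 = 711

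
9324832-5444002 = 3880830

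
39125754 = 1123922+38001832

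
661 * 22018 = 14553898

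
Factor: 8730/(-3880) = -1*2^(-2)*3^2 = -9/4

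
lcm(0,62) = 0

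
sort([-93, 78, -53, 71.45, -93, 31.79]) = [-93, -93, -53, 31.79, 71.45, 78]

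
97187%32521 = 32145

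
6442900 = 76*84775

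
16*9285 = 148560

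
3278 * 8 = 26224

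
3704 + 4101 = 7805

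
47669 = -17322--64991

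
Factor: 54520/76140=2^1*3^(-4)*29^1=58/81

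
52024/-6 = -8670 - 2/3 ≈ -8670.67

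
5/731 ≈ 0.00684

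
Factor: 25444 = 2^2*6361^1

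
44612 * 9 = 401508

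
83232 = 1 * 83232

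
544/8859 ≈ 0.0614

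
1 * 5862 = 5862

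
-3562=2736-6298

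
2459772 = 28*87849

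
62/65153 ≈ 0.000952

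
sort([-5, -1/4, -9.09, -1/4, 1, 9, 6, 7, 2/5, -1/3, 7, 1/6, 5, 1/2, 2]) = [-9.09, -5, -1/3, -1/4, -1/4, 1/6, 2/5, 1/2, 1, 2, 5, 6, 7, 7, 9]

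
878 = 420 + 458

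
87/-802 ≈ -0.108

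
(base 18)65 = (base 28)41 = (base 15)78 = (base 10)113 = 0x71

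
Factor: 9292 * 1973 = 2^2 * 23^1 * 101^1 * 1973^1 = 18333116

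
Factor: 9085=5^1*23^1*79^1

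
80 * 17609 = 1408720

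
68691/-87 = -789 - 16/29 ≈ -789.55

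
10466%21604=10466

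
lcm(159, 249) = 13197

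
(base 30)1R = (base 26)25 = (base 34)1N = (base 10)57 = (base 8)71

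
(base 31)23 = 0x41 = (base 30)25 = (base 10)65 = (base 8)101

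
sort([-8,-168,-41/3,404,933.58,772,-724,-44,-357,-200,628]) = [-724,-357,-200,-168,-44,-41/3,-8,404,628,772,933.58]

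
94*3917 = 368198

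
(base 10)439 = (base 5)3224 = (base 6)2011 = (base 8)667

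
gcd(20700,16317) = 9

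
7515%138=63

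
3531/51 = 1177/17 ≈ 69.24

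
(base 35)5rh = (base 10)7087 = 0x1baf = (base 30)7q7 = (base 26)acf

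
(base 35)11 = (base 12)30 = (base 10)36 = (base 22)1e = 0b100100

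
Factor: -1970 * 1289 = -1 * 2^1 * 5^1 * 197^1 * 1289^1 = -2539330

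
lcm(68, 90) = 3060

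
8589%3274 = 2041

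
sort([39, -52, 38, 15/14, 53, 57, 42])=[-52, 15/14, 38, 39, 42, 53, 57]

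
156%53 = 50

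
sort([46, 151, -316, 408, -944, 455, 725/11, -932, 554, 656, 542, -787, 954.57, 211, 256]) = [-944, -932, -787, -316, 46, 725/11, 151, 211, 256, 408, 455, 542, 554, 656, 954.57]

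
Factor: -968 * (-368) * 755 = 2^7 * 5^1 * 11^2 * 23^1 * 151^1 = 268949120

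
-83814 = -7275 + -76539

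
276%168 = 108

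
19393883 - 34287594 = -14893711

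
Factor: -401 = -1*401^1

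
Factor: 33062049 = 3^2 * 401^1 * 9161^1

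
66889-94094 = -27205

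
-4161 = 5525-9686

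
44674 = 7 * 6382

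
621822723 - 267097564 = 354725159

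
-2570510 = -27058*95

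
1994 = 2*997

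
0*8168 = 0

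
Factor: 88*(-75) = -1*2^3*3^1*5^2*11^1 = -6600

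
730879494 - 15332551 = 715546943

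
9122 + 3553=12675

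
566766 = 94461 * 6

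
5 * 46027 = 230135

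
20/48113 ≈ 0.000416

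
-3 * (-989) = 2967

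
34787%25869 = 8918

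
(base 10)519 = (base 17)1d9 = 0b1000000111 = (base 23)md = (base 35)et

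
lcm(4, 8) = 8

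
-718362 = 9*(-79818)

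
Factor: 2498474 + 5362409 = 229^1 * 34327^1 = 7860883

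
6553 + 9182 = 15735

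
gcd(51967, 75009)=1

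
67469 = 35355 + 32114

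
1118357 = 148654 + 969703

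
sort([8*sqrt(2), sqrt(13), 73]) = [sqrt(13), 8*sqrt(2), 73]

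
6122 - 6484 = -362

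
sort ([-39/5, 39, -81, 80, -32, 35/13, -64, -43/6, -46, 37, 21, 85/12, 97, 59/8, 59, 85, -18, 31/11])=[-81, -64, -46, -32, -18, -39/5, -43/6, 35/13, 31/11, 85/12, 59/8, 21, 37, 39, 59, 80, 85, 97]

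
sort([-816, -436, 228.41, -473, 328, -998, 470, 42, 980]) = [-998, -816, -473, -436, 42, 228.41, 328, 470, 980]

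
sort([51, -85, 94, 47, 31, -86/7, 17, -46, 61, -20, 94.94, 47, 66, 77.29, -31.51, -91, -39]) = [-91, -85, -46, -39, -31.51, -20, -86/7, 17, 31, 47, 47, 51, 61, 66, 77.29, 94, 94.94]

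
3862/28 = 137 + 13/14 ≈ 137.93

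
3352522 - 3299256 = 53266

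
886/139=6+52/139 ≈ 6.37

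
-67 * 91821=-6152007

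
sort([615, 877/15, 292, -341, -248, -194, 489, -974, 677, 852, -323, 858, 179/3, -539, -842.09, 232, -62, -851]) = [-974, -851, -842.09, -539, -341, -323, -248, -194, -62, 877/15, 179/3, 232, 292, 489, 615, 677, 852, 858]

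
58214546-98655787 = -40441241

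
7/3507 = 1/501 ≈ 0.00200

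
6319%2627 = 1065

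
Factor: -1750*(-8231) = 2^1*5^3*7^1*8231^1 = 14404250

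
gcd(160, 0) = 160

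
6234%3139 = 3095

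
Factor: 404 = 2^2*101^1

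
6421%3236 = 3185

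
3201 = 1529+1672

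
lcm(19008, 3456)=38016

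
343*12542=4301906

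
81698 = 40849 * 2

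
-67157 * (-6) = 402942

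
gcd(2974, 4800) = 2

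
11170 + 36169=47339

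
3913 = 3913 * 1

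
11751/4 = 2937 + 3/4 = 2937.75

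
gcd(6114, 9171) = 3057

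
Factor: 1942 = 2^1 * 971^1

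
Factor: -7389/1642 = -1 * 2^(-1) * 3^2 = -9/2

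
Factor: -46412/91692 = -1*3^(-4)*41^1 = -41/81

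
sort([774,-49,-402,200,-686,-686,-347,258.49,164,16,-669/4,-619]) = [-686,-686,-619,-402,-347,-669/4,-49,16,164,200,258.49,774]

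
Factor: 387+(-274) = 113^1 = 113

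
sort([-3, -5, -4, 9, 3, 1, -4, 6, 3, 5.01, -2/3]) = [-5, -4, -4, -3, -2/3, 1, 3, 3, 5.01, 6, 9]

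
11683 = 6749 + 4934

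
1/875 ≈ 0.00114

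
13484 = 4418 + 9066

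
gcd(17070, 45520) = 5690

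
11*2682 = 29502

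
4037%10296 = 4037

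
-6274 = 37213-43487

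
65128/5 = 13025 + 3/5 = 13025.60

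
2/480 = 1/240 ≈ 0.00417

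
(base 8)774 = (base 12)364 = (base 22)112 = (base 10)508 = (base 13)301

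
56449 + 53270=109719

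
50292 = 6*8382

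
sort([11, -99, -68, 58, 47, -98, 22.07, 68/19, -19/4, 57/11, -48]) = [-99, -98, -68, -48, -19/4, 68/19, 57/11, 11, 22.07, 47, 58]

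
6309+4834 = 11143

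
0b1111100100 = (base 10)996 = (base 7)2622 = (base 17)37a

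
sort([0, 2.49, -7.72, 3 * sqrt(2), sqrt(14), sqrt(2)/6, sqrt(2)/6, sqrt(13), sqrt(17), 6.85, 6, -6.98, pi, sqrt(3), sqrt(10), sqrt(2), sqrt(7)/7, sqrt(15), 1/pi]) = [-7.72, -6.98, 0, sqrt(2)/6, sqrt(2)/6, 1/pi, sqrt(7)/7, sqrt(2), sqrt(3), 2.49, pi, sqrt(10), sqrt(13), sqrt(14), sqrt(15), sqrt(17), 3 * sqrt(2), 6, 6.85]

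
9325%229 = 165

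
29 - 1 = 28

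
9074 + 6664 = 15738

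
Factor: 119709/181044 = 2^(-2)*107^(-1)*283^1 = 283/428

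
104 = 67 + 37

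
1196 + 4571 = 5767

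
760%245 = 25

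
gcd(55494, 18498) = 18498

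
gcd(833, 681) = 1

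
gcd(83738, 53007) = 1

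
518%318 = 200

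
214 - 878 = -664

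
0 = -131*0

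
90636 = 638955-548319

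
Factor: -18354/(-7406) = 3^1 * 19^1 * 23^(-1) = 57/23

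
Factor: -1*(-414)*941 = 2^1*3^2*23^1*941^1 = 389574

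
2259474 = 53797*42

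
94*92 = 8648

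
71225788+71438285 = 142664073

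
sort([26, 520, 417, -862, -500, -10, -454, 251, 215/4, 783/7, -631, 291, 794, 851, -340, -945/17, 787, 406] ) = [-862, -631, -500, -454, -340, -945/17, -10, 26, 215/4, 783/7, 251, 291, 406, 417, 520, 787, 794, 851] 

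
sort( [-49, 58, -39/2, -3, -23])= [-49, -23, -39/2, -3, 58]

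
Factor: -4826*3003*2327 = -1*2^1*3^1*7^1*11^1*13^2*19^1*127^1*179^1 = -33723996306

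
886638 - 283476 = 603162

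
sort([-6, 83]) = [-6, 83]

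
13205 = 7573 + 5632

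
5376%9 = 3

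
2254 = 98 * 23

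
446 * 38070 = 16979220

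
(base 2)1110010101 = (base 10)917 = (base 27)16q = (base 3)1020222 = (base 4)32111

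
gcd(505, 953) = 1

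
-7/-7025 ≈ 0.000996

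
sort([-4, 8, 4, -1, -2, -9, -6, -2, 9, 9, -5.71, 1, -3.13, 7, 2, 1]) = [-9, -6, -5.71, -4, -3.13, -2, -2, -1, 1, 1, 2, 4, 7, 8, 9, 9]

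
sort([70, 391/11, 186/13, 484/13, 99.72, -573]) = [-573, 186/13, 391/11, 484/13, 70, 99.72]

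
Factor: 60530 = 2^1 * 5^1 * 6053^1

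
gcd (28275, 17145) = 15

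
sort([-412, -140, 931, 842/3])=[-412, -140, 842/3, 931]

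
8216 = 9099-883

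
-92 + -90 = -182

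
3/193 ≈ 0.0155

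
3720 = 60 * 62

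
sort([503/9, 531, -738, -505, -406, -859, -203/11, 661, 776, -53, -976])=[-976, -859, -738, -505, -406, -53, -203/11, 503/9, 531, 661, 776]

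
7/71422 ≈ 0.0000980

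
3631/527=6 + 469/527 ≈ 6.89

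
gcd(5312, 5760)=64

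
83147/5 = 16629 + 2/5 = 16629.40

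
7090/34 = 3545/17 ≈ 208.53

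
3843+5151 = 8994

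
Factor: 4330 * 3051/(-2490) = -1 * 3^2 * 83^(-1) * 113^1 * 433^1 = -440361/83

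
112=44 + 68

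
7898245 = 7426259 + 471986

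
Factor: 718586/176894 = 11^1 * 89^1 * 241^(-1) = 979/241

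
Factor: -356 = -1*2^2*89^1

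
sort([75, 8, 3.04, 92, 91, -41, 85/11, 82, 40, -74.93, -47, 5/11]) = [-74.93, -47, -41, 5/11, 3.04, 85/11, 8, 40, 75, 82, 91, 92]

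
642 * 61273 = 39337266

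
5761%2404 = 953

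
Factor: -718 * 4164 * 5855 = -1 * 2^3 * 3^1 * 5^1 * 347^1 * 359^1 * 1171^1 = -17504997960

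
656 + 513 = 1169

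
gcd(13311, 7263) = 27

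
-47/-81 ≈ 0.580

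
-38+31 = -7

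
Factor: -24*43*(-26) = 2^4*3^1*13^1*43^1 = 26832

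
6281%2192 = 1897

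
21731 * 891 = 19362321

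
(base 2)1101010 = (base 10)106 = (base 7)211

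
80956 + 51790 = 132746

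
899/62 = 29/2 = 14.50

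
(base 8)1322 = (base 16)2d2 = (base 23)189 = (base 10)722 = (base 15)332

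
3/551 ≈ 0.00544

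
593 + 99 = 692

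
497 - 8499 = -8002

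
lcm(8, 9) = 72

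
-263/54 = -4 - 47/54 ≈ -4.87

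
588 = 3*196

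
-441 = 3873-4314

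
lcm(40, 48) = 240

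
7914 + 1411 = 9325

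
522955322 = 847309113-324353791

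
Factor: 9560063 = 109^1*229^1*383^1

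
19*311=5909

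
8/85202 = 4/42601 ≈ 0.0000939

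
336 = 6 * 56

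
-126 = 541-667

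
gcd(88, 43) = 1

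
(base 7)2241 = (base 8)1455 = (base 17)2de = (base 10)813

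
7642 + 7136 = 14778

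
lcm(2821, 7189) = 222859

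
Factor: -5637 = -1*3^1*1879^1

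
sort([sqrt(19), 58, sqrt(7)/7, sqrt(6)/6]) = [sqrt(7)/7, sqrt(6)/6, sqrt(19), 58]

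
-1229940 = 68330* (-18) 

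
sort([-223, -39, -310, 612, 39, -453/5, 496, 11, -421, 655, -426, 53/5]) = [-426, -421, -310, -223, -453/5, -39, 53/5, 11, 39, 496, 612, 655]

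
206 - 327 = -121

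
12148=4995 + 7153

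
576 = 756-180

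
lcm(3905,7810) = 7810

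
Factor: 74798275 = 5^2 * 37^1 * 80863^1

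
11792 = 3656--8136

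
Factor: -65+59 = -1*2^1*3^1 = -6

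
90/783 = 10/87 ≈ 0.115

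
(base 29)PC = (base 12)515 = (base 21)1E2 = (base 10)737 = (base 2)1011100001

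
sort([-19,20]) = [-19,20]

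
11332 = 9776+1556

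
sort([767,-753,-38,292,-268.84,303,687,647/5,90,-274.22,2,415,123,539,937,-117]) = [-753,-274.22,-268.84,-117,-38,2,90,123,647/5,292,303,415,539,687,767,937]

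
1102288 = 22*50104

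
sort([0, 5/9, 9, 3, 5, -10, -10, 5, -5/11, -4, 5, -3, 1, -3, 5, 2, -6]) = [-10, -10, -6, -4, -3, -3, -5/11, 0, 5/9, 1, 2, 3, 5, 5, 5, 5, 9]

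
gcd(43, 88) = 1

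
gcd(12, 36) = 12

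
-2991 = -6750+3759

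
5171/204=25 + 71/204 ≈ 25.35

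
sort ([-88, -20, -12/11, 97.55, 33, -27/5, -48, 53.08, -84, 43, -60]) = [-88, -84, -60, -48, -20, -27/5, -12/11, 33, 43, 53.08, 97.55]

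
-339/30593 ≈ -0.0111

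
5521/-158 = -34 - 149/158 ≈ -34.94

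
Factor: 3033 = 3^2 * 337^1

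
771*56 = 43176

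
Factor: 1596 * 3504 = 2^6 * 3^2 * 7^1 * 19^1 * 73^1 = 5592384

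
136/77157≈0.00176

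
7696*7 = 53872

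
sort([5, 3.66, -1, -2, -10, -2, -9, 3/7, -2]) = [-10, -9, -2, -2, -2, -1, 3/7, 3.66, 5]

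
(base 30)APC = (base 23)IAA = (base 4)2120202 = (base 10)9762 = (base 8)23042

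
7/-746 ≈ -0.00938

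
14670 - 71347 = -56677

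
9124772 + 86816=9211588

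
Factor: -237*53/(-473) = 3^1*11^(-1)*43^(-1)*53^1*79^1 = 12561/473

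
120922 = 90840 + 30082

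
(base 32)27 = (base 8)107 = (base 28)2f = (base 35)21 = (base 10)71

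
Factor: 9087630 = 2^1*3^1*5^1*302921^1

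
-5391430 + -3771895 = -9163325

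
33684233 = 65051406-31367173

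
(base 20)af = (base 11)186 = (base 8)327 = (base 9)258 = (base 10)215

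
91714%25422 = 15448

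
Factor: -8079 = -1*3^1*2693^1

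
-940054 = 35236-975290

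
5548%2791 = 2757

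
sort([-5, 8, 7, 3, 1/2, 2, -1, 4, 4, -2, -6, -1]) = [-6, -5, -2, -1, -1, 1/2, 2, 3, 4, 4, 7, 8]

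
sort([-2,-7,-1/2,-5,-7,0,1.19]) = [-7,-7,-5,-2,-1/2,0,1.19]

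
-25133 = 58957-84090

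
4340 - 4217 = 123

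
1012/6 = 506/3 ≈ 168.67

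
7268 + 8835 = 16103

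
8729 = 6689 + 2040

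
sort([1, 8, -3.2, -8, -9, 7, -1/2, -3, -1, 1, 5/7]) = [-9, -8, -3.2, -3, -1, -1/2, 5/7, 1, 1, 7, 8]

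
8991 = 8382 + 609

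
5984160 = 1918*3120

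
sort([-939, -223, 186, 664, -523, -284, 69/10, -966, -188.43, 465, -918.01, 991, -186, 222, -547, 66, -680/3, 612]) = [-966, -939, -918.01, -547, -523, -284, -680/3, -223, -188.43, -186, 69/10, 66, 186, 222, 465, 612, 664, 991]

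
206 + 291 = 497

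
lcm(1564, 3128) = 3128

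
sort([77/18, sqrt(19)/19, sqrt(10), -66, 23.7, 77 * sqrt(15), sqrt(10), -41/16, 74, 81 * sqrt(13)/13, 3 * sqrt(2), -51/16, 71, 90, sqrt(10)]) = [-66, -51/16, -41/16, sqrt(19)/19, sqrt(10), sqrt(10), sqrt(10), 3 * sqrt(2), 77/18, 81 * sqrt(13)/13, 23.7, 71, 74, 90, 77 * sqrt(15)]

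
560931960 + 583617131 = 1144549091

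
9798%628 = 378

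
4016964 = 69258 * 58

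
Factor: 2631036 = 2^2*3^1*233^1*941^1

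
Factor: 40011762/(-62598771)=-1*2^1*3^(-2)*7^1*31^1*79^1*389^1*797^(-1)*2909^(-1)=-13337254/20866257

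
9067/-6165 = -1 - 2902/6165 ≈ -1.47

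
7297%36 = 25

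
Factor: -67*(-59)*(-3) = -1*3^1*59^1*67^1 = -11859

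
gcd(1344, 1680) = 336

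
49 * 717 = 35133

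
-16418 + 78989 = 62571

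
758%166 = 94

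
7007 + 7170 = 14177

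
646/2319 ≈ 0.279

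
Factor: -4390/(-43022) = 5^1*7^(-2) = 5/49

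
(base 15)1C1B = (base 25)9J1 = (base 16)17D5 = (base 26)90H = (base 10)6101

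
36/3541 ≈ 0.0102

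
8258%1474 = 888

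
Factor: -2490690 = -1*2^1*3^1*5^1*83023^1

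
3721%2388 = 1333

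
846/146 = 423/73 ≈ 5.79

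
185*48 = 8880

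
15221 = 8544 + 6677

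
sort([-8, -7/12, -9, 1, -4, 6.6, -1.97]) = [-9, -8, -4, -1.97, -7/12, 1, 6.6]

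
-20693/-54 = 383 + 11/54 ≈ 383.20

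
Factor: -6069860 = -1 * 2^2 * 5^1 * 303493^1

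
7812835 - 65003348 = -57190513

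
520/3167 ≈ 0.164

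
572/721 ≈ 0.793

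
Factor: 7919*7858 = 2^1*3929^1*7919^1 = 62227502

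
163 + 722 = 885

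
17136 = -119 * (-144)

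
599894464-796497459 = -196602995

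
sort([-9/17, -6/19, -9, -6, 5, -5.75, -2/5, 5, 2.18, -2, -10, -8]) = [-10, -9, -8, -6, -5.75, -2, -9/17, -2/5, -6/19, 2.18, 5, 5]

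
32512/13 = 2500 + 12/13≈2500.92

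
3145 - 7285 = -4140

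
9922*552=5476944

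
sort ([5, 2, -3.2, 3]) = [-3.2, 2, 3, 5]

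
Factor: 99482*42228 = 2^3*3^3*17^1*23^1*49741^1 = 4200925896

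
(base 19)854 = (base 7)11465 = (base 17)a5c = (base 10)2987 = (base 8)5653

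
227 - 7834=-7607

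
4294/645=6 + 424/645 ≈ 6.66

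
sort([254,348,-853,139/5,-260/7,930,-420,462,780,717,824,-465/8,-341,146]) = [-853,-420,-341,-465/8,-260/7,139/5,146,254,348,462,717,780,824,930]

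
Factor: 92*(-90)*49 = -1*2^3*3^2*5^1*7^2*23^1 = -405720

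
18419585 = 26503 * 695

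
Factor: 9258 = 2^1*3^1*1543^1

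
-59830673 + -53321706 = -113152379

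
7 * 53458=374206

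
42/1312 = 21/656 ≈ 0.0320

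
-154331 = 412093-566424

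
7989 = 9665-1676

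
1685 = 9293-7608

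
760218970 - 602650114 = 157568856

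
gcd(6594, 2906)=2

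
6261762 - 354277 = 5907485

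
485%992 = 485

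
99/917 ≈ 0.108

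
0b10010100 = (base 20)78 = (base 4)2110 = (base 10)148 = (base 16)94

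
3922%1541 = 840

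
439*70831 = 31094809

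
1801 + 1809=3610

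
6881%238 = 217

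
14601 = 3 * 4867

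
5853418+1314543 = 7167961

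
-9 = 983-992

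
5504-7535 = -2031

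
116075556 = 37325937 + 78749619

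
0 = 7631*0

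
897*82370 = 73885890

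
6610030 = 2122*3115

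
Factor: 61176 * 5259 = 2^3 * 3^2 * 1753^1 * 2549^1 = 321724584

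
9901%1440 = 1261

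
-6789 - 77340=-84129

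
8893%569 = 358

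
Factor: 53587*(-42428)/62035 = -1*2^2*5^(-1)*19^(-1)*41^1*653^(-1)*1307^1*10607^1 = -2273589236/62035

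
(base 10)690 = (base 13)411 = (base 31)m8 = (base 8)1262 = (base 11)578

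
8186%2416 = 938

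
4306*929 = 4000274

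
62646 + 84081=146727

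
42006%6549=2712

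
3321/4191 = 1107/1397 ≈ 0.792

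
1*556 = 556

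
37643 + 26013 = 63656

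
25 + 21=46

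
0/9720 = 0 = 0.00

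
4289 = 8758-4469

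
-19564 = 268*(-73)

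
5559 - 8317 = -2758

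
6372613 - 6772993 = -400380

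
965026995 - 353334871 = 611692124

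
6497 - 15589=-9092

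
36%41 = 36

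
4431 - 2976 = 1455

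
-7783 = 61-7844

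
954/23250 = 159/3875 ≈ 0.0410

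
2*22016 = 44032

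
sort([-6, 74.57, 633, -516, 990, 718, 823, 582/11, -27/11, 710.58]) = [-516, -6, -27/11, 582/11, 74.57, 633, 710.58, 718, 823, 990]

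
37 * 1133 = 41921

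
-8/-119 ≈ 0.0672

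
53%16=5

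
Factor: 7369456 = 2^4*311^1*1481^1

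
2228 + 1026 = 3254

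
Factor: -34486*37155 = -1*2^1*3^1*5^1*43^1*401^1*2477^1 = -1281327330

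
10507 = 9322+1185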